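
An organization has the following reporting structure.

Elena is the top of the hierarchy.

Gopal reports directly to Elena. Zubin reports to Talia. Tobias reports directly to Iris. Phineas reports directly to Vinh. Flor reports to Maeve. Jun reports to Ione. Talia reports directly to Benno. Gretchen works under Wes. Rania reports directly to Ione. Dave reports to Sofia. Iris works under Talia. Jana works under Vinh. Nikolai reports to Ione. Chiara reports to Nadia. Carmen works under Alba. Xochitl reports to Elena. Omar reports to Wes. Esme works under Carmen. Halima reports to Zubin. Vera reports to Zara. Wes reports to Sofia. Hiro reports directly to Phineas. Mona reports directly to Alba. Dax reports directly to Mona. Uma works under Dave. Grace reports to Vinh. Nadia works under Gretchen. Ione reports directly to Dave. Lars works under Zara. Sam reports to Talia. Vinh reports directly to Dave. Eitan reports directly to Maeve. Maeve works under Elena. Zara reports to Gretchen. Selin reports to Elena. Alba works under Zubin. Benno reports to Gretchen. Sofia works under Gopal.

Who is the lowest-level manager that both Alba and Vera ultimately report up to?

Alba's chain of managers is Zubin, Talia, Benno, Gretchen, Wes, Sofia, Gopal, Elena. Vera's chain of managers is Zara, Gretchen, Wes, Sofia, Gopal, Elena. The first manager that appears in both chains is Gretchen.

Gretchen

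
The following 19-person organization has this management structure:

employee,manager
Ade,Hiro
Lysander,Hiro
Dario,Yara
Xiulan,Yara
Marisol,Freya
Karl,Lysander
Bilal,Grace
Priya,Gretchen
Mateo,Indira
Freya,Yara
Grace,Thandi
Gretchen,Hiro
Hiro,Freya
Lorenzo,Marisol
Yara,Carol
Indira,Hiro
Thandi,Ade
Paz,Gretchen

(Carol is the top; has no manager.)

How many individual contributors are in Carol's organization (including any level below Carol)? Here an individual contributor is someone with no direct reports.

The people in Carol's organization with no one reporting to them are Dario, Xiulan, Karl, Bilal, Mateo, Priya, Paz, Lorenzo. That is 8.

8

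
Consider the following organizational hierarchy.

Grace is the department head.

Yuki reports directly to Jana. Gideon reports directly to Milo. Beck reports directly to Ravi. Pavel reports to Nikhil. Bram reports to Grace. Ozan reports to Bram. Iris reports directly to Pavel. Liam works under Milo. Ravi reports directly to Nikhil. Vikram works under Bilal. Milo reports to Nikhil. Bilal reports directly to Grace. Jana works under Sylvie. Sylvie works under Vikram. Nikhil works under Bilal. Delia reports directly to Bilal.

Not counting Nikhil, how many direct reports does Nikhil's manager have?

2

Nikhil reports to Bilal. Bilal's other direct reports are Vikram, Delia — 2 peers.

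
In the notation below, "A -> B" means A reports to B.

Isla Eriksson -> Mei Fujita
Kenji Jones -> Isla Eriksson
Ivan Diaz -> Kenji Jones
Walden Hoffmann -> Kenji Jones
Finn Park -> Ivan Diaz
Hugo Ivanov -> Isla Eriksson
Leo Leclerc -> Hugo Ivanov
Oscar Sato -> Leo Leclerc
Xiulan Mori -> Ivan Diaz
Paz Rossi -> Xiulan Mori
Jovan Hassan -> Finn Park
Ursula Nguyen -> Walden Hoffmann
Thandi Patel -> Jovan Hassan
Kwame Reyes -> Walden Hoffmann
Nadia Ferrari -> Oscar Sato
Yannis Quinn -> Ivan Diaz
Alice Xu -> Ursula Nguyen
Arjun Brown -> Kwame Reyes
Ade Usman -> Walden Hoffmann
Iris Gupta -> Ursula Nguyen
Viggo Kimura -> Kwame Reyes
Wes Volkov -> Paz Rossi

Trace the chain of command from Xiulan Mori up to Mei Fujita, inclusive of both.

Xiulan Mori -> Ivan Diaz -> Kenji Jones -> Isla Eriksson -> Mei Fujita

Xiulan Mori reports to Ivan Diaz. Ivan Diaz reports to Kenji Jones. Kenji Jones reports to Isla Eriksson. Isla Eriksson reports to Mei Fujita. Mei Fujita is at the top.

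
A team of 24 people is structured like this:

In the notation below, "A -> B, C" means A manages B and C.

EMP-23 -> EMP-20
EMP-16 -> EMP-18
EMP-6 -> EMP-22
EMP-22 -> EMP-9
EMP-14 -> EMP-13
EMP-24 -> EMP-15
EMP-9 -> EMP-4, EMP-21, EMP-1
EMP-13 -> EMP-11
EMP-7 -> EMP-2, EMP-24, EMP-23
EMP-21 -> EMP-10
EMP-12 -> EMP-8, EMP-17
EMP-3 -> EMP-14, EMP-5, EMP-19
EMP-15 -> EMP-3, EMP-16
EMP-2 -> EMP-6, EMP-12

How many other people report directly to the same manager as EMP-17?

1

EMP-17 reports to EMP-12. EMP-12's other direct reports are EMP-8 — 1 peer.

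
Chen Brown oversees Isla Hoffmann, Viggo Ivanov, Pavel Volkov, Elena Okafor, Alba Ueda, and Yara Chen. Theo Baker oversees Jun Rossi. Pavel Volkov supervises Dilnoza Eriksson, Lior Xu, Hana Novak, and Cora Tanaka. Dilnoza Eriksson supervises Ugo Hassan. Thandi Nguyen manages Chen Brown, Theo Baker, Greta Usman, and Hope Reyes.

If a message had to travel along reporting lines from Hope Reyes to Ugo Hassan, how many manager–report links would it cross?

Hope Reyes is 1 level below Thandi Nguyen, and Ugo Hassan is 4 levels below Thandi Nguyen (their lowest common manager). The shortest path runs up from Hope Reyes to Thandi Nguyen and back down to Ugo Hassan: 1 + 4 = 5 links.

5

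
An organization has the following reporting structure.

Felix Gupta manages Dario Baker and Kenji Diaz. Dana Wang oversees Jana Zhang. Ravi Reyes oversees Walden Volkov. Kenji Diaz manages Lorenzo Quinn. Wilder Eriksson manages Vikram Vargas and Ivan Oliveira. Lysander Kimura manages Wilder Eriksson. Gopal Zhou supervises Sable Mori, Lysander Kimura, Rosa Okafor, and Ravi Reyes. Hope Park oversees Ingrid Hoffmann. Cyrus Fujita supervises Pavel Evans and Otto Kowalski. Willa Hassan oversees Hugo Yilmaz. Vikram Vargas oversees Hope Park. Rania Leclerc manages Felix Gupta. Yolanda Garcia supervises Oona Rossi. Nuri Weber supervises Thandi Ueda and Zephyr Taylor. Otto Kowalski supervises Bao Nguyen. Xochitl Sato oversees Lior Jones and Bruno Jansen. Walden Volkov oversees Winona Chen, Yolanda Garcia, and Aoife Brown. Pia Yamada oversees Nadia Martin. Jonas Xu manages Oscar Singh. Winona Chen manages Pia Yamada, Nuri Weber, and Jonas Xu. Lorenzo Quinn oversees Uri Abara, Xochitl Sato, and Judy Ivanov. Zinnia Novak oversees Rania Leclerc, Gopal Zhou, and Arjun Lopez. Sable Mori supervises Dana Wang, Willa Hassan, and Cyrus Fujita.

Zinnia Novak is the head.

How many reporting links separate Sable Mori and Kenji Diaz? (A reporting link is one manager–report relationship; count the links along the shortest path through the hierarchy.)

5

Sable Mori is 2 levels below Zinnia Novak, and Kenji Diaz is 3 levels below Zinnia Novak (their lowest common manager). The shortest path runs up from Sable Mori to Zinnia Novak and back down to Kenji Diaz: 2 + 3 = 5 links.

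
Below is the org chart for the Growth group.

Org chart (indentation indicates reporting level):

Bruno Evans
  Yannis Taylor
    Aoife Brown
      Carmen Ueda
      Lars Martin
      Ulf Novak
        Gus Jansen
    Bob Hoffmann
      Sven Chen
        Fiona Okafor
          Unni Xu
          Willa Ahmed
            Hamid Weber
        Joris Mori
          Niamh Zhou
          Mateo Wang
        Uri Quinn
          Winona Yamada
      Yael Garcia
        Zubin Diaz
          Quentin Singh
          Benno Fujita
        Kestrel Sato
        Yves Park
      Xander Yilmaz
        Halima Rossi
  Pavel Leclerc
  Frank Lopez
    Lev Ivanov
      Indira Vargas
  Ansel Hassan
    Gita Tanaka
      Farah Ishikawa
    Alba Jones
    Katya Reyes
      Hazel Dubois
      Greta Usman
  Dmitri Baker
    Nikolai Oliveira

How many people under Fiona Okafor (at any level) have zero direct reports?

The people in Fiona Okafor's organization with no one reporting to them are Hamid Weber, Unni Xu. That is 2.

2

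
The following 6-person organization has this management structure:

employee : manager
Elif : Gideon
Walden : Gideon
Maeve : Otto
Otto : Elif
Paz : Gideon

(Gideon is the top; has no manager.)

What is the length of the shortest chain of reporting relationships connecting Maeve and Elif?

Maeve is in Elif's organization: the chain from Maeve up to Elif is Maeve → Otto → Elif, which is 2 links.

2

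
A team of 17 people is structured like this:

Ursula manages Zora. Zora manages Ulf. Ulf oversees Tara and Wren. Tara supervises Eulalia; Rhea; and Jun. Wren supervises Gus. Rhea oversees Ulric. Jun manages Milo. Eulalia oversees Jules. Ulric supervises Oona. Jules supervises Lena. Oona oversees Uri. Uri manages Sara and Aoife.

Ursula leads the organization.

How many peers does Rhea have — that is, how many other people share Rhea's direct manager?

2

Rhea reports to Tara. Tara's other direct reports are Jun, Eulalia — 2 peers.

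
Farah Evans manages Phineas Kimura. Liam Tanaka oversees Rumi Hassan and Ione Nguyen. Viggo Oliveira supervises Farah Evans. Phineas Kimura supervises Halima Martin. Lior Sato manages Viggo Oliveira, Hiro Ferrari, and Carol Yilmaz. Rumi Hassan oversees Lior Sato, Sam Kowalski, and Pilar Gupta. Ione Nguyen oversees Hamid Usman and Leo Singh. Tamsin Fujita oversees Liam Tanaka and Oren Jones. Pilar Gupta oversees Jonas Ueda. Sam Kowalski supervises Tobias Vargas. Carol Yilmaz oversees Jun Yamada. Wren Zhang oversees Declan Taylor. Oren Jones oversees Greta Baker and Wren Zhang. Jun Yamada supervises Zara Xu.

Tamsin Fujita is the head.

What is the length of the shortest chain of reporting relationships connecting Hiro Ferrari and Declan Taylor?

7

Hiro Ferrari is 4 levels below Tamsin Fujita, and Declan Taylor is 3 levels below Tamsin Fujita (their lowest common manager). The shortest path runs up from Hiro Ferrari to Tamsin Fujita and back down to Declan Taylor: 4 + 3 = 7 links.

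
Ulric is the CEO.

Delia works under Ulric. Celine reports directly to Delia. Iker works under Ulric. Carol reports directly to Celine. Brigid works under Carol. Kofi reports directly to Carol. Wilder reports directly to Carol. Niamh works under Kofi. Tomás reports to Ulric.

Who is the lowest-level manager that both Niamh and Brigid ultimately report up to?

Niamh's chain of managers is Kofi, Carol, Celine, Delia, Ulric. Brigid's chain of managers is Carol, Celine, Delia, Ulric. The first manager that appears in both chains is Carol.

Carol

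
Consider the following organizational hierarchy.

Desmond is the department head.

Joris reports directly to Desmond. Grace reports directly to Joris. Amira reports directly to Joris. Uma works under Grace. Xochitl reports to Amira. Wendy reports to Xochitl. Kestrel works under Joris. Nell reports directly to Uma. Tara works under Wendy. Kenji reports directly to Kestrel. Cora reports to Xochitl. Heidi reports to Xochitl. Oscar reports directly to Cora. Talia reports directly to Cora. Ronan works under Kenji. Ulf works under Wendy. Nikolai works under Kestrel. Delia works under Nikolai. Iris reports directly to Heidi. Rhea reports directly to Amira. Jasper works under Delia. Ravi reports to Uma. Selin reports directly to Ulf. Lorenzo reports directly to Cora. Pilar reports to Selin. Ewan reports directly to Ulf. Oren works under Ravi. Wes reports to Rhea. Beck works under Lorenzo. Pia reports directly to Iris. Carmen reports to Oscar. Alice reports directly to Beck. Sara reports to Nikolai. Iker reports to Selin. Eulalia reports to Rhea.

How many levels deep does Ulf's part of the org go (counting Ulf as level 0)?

The longest chain under Ulf runs Ulf → Selin → Iker, which is 2 levels below Ulf.

2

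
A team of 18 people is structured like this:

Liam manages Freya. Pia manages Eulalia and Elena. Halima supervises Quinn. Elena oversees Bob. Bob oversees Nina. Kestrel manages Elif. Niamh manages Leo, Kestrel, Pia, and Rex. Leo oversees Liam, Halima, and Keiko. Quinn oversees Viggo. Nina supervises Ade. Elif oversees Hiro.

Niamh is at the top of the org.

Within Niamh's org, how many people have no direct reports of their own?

The people in Niamh's organization with no one reporting to them are Rex, Eulalia, Ade, Hiro, Keiko, Viggo, Freya. That is 7.

7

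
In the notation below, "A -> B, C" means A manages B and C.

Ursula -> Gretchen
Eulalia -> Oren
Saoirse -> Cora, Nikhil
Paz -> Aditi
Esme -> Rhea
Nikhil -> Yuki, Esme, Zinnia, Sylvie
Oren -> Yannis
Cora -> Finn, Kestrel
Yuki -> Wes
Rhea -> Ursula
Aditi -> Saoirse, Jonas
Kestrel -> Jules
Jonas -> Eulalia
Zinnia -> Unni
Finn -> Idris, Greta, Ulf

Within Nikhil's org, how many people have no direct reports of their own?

The people in Nikhil's organization with no one reporting to them are Sylvie, Unni, Gretchen, Wes. That is 4.

4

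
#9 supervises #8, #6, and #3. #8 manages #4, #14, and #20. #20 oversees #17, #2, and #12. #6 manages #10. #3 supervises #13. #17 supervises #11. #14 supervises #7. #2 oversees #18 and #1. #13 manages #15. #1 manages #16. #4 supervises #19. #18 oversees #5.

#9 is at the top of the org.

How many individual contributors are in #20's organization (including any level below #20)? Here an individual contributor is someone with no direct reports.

4

The people in #20's organization with no one reporting to them are #12, #5, #16, #11. That is 4.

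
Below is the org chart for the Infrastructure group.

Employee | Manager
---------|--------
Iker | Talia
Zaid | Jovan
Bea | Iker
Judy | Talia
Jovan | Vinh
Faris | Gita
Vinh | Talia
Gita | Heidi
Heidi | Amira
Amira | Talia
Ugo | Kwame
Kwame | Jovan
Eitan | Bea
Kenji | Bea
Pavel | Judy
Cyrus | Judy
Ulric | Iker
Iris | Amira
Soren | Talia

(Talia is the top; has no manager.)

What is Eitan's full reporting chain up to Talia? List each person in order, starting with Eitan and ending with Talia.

Eitan -> Bea -> Iker -> Talia

Eitan reports to Bea. Bea reports to Iker. Iker reports to Talia. Talia is at the top.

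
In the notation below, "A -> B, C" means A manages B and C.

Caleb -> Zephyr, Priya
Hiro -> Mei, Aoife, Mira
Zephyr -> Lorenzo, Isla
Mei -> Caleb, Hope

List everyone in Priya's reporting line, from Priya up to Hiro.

Priya -> Caleb -> Mei -> Hiro

Priya reports to Caleb. Caleb reports to Mei. Mei reports to Hiro. Hiro is at the top.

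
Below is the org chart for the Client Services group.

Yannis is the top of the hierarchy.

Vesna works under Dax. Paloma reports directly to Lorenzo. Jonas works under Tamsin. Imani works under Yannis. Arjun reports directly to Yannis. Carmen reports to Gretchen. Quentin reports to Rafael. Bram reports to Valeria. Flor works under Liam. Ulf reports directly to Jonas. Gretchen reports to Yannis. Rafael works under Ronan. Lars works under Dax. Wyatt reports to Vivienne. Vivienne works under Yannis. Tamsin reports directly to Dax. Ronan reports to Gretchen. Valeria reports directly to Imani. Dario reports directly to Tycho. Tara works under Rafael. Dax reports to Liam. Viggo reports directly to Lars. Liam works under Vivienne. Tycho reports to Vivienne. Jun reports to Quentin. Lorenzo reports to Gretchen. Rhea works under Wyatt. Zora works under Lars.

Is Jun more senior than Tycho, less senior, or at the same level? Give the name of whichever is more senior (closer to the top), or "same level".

Tycho

Jun is 5 levels below Yannis; Tycho is 2. Tycho is higher.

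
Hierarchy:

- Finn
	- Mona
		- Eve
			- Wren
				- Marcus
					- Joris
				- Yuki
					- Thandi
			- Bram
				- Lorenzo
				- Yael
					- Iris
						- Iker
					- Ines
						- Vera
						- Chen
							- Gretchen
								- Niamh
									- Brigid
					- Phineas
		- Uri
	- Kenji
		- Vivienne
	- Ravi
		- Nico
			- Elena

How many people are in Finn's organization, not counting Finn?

25

Finn directly manages Mona, Kenji, Ravi. Under Mona: Uri, Eve, Bram, Yael, Phineas, Ines, Chen, Gretchen, Niamh, Brigid, Vera, Iris, Iker, Lorenzo, Wren, Yuki, Thandi, Marcus, Joris (19). Under Kenji: Vivienne (1). Under Ravi: Nico, Elena (2). So Finn's organization is 3 direct reports plus everyone under them: 20 + 2 + 3 = 25.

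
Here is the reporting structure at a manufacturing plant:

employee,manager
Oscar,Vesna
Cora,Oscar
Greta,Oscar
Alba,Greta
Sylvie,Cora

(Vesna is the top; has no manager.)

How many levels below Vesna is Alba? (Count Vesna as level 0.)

3

Chain from Alba up to Vesna: Alba → Greta → Oscar → Vesna. That is 3 steps up, so Alba is 3 levels below Vesna.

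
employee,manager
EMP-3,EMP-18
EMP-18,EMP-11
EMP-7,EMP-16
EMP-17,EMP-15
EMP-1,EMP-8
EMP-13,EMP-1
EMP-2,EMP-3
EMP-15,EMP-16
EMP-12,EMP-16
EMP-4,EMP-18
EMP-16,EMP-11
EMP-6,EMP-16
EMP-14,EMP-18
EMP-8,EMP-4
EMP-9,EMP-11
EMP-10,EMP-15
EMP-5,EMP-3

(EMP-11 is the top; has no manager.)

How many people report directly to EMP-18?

3

EMP-18 directly manages EMP-4, EMP-3, EMP-14. That is 3 direct reports.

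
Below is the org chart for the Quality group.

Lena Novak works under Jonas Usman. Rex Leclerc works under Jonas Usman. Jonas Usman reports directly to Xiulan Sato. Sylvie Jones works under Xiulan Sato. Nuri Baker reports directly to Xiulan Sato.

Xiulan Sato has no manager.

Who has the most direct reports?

Xiulan Sato

Direct-report counts: Xiulan Sato has 3; Jonas Usman has 2. The largest is 3, held by Xiulan Sato.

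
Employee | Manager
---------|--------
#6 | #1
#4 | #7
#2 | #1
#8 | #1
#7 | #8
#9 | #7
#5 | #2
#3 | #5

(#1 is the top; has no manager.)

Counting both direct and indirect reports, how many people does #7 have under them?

#7 directly manages #4, #9. #4 has no reports. #9 has no reports. So #7's organization is 2 direct reports plus everyone under them: 1 + 1 = 2.

2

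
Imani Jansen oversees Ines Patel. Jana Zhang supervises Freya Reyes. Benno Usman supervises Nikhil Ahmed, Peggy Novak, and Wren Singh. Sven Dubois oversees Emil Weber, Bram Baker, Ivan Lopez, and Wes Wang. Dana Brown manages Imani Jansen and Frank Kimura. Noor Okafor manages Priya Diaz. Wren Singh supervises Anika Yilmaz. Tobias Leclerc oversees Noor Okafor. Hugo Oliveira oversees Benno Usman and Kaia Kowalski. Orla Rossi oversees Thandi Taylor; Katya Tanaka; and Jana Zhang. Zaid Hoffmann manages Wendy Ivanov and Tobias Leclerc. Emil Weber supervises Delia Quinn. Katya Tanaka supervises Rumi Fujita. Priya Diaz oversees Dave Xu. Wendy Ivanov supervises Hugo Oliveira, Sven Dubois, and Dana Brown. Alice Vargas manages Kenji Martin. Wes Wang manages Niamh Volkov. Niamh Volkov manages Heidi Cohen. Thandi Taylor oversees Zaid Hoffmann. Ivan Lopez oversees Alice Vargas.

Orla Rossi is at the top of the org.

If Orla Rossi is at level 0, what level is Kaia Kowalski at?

Chain from Kaia Kowalski up to Orla Rossi: Kaia Kowalski → Hugo Oliveira → Wendy Ivanov → Zaid Hoffmann → Thandi Taylor → Orla Rossi. That is 5 steps up, so Kaia Kowalski is 5 levels below Orla Rossi.

5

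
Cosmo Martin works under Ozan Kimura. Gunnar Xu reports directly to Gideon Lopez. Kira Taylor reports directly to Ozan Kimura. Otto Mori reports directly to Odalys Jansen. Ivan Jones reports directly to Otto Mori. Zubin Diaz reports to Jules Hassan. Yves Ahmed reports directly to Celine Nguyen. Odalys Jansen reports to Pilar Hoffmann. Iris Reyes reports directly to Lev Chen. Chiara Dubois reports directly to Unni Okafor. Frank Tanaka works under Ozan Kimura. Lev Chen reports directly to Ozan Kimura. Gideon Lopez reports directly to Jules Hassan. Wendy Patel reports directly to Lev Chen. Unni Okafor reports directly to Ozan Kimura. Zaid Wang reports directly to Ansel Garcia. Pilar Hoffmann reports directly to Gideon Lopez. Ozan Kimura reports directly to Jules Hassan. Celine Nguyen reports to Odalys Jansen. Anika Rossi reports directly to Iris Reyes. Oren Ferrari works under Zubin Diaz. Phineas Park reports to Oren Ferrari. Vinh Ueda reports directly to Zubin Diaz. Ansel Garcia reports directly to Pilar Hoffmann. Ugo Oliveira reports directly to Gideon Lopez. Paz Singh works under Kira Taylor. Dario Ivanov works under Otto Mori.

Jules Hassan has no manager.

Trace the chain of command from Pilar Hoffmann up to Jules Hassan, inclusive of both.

Pilar Hoffmann -> Gideon Lopez -> Jules Hassan

Pilar Hoffmann reports to Gideon Lopez. Gideon Lopez reports to Jules Hassan. Jules Hassan is at the top.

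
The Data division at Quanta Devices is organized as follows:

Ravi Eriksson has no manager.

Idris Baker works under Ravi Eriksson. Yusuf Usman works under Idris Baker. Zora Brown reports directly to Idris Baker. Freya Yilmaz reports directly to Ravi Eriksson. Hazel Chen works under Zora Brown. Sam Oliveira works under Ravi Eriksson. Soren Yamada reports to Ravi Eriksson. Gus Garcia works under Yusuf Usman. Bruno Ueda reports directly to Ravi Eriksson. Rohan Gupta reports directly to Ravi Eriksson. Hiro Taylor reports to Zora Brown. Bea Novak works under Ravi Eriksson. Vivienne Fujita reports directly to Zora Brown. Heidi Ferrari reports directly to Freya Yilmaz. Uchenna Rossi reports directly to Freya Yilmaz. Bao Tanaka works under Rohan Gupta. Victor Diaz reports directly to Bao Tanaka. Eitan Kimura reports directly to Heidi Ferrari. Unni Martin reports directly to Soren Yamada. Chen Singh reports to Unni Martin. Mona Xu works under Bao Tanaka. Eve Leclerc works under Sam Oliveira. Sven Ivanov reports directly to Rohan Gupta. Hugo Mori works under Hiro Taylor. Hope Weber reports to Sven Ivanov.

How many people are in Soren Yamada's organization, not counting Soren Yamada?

2

Soren Yamada directly manages Unni Martin. Under Unni Martin: Chen Singh (1). That's 2 in total.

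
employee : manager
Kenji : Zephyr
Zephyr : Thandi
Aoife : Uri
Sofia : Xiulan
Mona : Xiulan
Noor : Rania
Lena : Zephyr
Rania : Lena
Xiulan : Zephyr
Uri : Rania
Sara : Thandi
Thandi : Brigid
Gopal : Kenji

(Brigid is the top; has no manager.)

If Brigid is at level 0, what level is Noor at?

5

Chain from Noor up to Brigid: Noor → Rania → Lena → Zephyr → Thandi → Brigid. That is 5 steps up, so Noor is 5 levels below Brigid.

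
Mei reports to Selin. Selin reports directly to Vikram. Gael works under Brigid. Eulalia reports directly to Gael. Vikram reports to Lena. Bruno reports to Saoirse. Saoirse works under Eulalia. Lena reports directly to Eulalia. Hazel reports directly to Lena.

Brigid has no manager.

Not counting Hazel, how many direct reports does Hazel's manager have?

1

Hazel reports to Lena. Lena's other direct reports are Vikram — 1 peer.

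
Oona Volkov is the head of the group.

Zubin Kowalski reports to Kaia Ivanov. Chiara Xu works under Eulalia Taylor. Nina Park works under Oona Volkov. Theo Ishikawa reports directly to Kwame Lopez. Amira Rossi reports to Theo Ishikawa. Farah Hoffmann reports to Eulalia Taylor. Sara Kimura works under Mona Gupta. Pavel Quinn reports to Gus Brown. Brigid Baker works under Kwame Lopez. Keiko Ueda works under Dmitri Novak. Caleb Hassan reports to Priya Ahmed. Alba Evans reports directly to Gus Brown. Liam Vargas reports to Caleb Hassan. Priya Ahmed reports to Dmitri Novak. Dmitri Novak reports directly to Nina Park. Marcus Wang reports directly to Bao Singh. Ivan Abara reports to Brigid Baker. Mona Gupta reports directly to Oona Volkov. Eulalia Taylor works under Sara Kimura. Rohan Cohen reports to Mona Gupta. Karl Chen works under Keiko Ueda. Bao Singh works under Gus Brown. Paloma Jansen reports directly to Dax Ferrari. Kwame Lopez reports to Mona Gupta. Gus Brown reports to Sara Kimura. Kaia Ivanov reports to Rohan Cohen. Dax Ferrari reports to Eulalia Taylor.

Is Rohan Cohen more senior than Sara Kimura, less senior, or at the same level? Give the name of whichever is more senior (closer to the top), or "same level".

Both Rohan Cohen and Sara Kimura are 2 levels below Oona Volkov.

same level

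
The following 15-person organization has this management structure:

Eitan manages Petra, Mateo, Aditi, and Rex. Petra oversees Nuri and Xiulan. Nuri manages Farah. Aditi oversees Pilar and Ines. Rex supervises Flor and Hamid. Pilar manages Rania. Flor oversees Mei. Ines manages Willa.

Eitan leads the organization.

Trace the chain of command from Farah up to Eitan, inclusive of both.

Farah reports to Nuri. Nuri reports to Petra. Petra reports to Eitan. Eitan is at the top.

Farah -> Nuri -> Petra -> Eitan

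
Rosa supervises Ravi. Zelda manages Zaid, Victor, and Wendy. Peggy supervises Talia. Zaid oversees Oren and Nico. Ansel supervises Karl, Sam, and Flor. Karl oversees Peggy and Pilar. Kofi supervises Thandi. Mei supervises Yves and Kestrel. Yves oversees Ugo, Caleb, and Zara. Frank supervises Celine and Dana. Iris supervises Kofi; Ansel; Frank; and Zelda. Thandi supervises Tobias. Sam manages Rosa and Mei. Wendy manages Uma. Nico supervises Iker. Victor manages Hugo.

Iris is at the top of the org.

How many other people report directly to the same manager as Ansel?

3

Ansel reports to Iris. Iris's other direct reports are Zelda, Kofi, Frank — 3 peers.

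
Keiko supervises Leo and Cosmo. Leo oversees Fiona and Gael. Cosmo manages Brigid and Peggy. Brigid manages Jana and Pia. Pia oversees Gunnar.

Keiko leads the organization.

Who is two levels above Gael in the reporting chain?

Keiko

Gael reports to Leo, and Leo reports to Keiko. So Gael's skip-level manager is Keiko.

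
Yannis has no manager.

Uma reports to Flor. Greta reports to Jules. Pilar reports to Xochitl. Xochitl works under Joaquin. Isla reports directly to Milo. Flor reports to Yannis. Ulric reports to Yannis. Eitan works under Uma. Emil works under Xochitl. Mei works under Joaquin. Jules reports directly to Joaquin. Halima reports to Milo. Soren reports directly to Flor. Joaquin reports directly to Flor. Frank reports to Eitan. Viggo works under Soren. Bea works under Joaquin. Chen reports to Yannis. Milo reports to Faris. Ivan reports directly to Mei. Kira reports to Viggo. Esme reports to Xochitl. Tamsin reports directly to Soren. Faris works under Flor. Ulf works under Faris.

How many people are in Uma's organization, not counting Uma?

Uma directly manages Eitan. Under Eitan: Frank (1). That's 2 in total.

2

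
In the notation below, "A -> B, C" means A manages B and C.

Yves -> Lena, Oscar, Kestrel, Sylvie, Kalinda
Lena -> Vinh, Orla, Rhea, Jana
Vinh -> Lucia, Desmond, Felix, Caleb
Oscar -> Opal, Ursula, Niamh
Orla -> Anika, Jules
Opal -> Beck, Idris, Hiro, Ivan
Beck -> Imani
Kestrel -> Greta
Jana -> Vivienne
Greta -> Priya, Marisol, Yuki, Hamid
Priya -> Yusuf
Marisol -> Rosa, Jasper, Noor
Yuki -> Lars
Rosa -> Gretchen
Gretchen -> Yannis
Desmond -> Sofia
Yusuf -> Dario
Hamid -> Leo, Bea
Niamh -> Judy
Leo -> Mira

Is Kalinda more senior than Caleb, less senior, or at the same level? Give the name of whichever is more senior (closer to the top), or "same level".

Kalinda

Kalinda is 1 level below Yves; Caleb is 3. Kalinda is higher.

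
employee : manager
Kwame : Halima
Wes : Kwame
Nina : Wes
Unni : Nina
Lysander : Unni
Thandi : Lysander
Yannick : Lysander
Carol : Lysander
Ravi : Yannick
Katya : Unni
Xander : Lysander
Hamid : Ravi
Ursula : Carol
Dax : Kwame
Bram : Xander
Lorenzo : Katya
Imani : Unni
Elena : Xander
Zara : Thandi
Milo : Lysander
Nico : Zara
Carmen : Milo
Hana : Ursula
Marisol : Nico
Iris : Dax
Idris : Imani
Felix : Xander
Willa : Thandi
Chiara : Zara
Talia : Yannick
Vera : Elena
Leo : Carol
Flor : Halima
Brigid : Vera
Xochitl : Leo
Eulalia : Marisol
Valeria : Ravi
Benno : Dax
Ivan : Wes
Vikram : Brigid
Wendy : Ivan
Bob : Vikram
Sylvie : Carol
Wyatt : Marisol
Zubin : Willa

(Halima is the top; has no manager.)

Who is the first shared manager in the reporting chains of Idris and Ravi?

Unni

Idris's chain of managers is Imani, Unni, Nina, Wes, Kwame, Halima. Ravi's chain of managers is Yannick, Lysander, Unni, Nina, Wes, Kwame, Halima. The first manager that appears in both chains is Unni.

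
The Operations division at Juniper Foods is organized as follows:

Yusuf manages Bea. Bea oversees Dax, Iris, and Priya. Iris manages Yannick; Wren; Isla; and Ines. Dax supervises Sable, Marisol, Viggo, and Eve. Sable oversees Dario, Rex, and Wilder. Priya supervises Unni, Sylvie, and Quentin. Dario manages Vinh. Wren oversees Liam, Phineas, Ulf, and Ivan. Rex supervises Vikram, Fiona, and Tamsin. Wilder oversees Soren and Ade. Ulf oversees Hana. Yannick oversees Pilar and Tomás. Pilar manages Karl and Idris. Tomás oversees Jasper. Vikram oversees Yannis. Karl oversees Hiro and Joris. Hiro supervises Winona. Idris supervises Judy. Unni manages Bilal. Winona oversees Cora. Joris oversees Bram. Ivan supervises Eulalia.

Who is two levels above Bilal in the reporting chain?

Bilal reports to Unni, and Unni reports to Priya. So Bilal's skip-level manager is Priya.

Priya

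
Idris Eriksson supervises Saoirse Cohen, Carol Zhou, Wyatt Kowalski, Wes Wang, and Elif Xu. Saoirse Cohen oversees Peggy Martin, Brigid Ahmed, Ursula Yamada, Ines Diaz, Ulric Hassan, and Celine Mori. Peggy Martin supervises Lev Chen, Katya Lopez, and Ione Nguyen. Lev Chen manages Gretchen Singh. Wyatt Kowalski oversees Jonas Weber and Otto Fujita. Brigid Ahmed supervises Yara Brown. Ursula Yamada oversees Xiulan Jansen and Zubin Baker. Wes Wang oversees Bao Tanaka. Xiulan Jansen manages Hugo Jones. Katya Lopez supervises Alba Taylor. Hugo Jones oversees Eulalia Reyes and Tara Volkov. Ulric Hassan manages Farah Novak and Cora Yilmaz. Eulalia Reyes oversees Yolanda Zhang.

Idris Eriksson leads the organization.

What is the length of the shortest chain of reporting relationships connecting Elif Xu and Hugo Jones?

5

Elif Xu is 1 level below Idris Eriksson, and Hugo Jones is 4 levels below Idris Eriksson (their lowest common manager). The shortest path runs up from Elif Xu to Idris Eriksson and back down to Hugo Jones: 1 + 4 = 5 links.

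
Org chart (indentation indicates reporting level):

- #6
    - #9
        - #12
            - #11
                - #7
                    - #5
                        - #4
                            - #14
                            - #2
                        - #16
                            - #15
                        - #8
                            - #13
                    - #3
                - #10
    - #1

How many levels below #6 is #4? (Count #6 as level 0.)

Chain from #4 up to #6: #4 → #5 → #7 → #11 → #12 → #9 → #6. That is 6 steps up, so #4 is 6 levels below #6.

6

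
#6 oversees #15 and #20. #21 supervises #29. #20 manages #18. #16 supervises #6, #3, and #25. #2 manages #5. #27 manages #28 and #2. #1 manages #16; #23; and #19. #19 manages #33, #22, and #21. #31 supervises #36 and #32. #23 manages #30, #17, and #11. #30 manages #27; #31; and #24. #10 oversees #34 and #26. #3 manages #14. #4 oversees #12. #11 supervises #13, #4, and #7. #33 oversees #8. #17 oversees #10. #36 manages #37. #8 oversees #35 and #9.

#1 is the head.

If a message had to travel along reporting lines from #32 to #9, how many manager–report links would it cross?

8

#32 is 4 levels below #1, and #9 is 4 levels below #1 (their lowest common manager). The shortest path runs up from #32 to #1 and back down to #9: 4 + 4 = 8 links.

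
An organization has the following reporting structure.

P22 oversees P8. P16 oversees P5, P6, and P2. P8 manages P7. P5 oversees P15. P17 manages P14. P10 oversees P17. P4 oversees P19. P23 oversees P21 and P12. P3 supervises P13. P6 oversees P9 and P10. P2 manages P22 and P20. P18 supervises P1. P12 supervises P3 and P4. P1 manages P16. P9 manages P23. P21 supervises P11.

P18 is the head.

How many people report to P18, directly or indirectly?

P18 directly manages P1. Under P1: P16, P2, P20, P22, P8, P7, P6, P10, P17, P14, P9, P23, P12, P4, P19, P3, P13, P21, P11, P5, P15 (21). That's 22 in total.

22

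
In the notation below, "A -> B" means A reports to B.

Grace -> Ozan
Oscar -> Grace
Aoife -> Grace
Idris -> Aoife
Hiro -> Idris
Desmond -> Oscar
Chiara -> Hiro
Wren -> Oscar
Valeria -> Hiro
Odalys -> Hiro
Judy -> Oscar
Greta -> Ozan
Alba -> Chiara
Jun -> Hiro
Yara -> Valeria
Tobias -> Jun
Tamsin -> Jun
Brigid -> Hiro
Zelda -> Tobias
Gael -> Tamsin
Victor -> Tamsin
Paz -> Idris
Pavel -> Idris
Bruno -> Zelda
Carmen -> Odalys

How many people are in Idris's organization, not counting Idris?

17

Idris directly manages Hiro, Paz, Pavel. Under Hiro: Brigid, Jun, Tamsin, Victor, Gael, Tobias, Zelda, Bruno, Odalys, Carmen, Valeria, Yara, Chiara, Alba (14). Paz has no reports. Pavel has no reports. So Idris's organization is 3 direct reports plus everyone under them: 15 + 1 + 1 = 17.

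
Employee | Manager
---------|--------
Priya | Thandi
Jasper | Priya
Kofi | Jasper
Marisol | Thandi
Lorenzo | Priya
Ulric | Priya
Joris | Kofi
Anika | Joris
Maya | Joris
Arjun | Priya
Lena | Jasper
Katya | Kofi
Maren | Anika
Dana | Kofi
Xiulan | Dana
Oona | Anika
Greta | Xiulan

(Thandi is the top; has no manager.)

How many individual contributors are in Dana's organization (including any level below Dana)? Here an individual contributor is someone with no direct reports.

The only person in Dana's organization with no one reporting to them is Greta. That is 1.

1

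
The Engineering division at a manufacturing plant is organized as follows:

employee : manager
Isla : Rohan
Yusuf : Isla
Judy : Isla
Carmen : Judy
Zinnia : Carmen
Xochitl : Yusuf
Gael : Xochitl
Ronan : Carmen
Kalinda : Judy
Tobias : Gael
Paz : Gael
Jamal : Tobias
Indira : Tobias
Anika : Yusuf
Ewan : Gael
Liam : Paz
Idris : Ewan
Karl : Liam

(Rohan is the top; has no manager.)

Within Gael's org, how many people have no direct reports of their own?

The people in Gael's organization with no one reporting to them are Idris, Karl, Indira, Jamal. That is 4.

4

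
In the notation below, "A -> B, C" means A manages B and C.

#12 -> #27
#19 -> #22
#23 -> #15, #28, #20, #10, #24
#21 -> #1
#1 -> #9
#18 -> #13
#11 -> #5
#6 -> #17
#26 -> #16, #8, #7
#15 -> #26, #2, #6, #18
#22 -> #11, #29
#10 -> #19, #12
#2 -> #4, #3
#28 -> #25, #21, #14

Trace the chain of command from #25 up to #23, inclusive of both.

#25 -> #28 -> #23

#25 reports to #28. #28 reports to #23. #23 is at the top.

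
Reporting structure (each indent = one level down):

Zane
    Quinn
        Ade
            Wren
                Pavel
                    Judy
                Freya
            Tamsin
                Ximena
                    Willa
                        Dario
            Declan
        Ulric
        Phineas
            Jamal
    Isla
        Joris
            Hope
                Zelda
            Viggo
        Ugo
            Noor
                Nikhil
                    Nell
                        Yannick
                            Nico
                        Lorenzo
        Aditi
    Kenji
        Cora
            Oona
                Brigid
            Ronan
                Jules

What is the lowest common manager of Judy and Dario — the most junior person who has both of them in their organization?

Ade

Judy's chain of managers is Pavel, Wren, Ade, Quinn, Zane. Dario's chain of managers is Willa, Ximena, Tamsin, Ade, Quinn, Zane. The first manager that appears in both chains is Ade.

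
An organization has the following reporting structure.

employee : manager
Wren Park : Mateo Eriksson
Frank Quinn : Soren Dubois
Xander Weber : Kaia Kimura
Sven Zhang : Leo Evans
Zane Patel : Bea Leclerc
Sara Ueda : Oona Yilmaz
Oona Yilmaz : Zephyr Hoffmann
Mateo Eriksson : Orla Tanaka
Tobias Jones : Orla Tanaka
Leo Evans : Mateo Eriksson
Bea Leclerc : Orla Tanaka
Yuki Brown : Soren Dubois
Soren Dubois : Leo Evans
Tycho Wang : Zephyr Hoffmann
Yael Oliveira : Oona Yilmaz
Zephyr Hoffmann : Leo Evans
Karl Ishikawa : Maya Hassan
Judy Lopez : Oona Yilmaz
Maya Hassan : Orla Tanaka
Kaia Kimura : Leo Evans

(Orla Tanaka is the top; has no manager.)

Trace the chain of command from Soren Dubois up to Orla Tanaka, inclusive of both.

Soren Dubois -> Leo Evans -> Mateo Eriksson -> Orla Tanaka

Soren Dubois reports to Leo Evans. Leo Evans reports to Mateo Eriksson. Mateo Eriksson reports to Orla Tanaka. Orla Tanaka is at the top.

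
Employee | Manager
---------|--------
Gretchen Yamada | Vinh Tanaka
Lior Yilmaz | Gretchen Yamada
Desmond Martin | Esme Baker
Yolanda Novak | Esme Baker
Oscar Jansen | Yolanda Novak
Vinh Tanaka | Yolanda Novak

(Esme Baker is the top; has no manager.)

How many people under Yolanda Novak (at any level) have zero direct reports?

2

The people in Yolanda Novak's organization with no one reporting to them are Oscar Jansen, Lior Yilmaz. That is 2.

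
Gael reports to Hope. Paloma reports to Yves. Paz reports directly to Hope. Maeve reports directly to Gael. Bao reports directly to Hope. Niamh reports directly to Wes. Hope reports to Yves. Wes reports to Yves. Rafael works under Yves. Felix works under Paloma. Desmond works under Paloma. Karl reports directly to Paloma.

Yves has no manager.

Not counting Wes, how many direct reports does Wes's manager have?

3

Wes reports to Yves. Yves's other direct reports are Hope, Rafael, Paloma — 3 peers.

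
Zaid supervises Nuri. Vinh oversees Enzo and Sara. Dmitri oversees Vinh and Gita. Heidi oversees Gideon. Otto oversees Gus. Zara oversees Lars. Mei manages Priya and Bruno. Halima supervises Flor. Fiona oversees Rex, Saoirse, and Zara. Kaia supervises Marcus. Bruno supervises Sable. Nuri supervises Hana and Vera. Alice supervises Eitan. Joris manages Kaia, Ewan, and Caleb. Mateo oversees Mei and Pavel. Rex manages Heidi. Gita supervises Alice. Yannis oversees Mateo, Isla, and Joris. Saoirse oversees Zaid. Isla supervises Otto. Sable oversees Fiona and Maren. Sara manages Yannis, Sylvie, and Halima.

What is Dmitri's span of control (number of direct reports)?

Dmitri directly manages Vinh, Gita. That is 2 direct reports.

2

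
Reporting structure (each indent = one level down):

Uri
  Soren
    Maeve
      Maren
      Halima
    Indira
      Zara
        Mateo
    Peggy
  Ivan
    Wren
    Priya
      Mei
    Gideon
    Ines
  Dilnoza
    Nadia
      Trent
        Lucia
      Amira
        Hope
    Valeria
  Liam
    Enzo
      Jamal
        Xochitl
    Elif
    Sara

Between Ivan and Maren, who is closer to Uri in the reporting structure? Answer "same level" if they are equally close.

Ivan is 1 level below Uri; Maren is 3. Ivan is higher.

Ivan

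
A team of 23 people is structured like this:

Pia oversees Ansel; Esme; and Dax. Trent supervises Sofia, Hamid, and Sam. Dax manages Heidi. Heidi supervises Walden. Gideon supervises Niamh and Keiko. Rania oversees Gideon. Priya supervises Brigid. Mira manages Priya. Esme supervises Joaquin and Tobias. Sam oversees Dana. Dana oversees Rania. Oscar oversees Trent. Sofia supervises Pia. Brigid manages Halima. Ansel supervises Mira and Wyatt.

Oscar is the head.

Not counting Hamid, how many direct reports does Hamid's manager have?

Hamid reports to Trent. Trent's other direct reports are Sam, Sofia — 2 peers.

2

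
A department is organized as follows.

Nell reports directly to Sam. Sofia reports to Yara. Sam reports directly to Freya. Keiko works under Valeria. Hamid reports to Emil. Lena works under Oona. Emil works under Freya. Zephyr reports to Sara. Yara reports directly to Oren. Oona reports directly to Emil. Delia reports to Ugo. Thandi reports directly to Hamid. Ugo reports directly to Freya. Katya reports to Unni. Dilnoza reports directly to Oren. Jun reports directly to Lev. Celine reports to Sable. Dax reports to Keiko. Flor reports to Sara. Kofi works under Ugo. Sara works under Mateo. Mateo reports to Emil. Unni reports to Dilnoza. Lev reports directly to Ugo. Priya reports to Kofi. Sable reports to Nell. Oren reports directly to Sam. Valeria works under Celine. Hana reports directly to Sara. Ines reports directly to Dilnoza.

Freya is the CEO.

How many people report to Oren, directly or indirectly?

Oren directly manages Dilnoza, Yara. Under Dilnoza: Ines, Unni, Katya (3). Under Yara: Sofia (1). So Oren's organization is 2 direct reports plus everyone under them: 4 + 2 = 6.

6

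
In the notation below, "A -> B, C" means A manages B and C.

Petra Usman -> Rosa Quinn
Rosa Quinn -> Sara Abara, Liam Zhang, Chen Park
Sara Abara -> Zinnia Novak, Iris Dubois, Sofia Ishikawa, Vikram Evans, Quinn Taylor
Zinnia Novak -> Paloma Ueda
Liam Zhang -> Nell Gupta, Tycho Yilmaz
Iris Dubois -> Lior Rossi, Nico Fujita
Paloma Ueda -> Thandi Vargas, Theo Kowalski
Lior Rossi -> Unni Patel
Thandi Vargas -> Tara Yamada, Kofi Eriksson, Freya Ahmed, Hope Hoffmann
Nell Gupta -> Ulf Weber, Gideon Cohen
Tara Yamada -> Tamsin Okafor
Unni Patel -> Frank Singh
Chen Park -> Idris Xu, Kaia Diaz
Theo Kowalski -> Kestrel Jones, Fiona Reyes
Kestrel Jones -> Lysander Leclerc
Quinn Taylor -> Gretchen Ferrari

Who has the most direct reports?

Sara Abara

Direct-report counts: Petra Usman has 1; Rosa Quinn has 3; Chen Park has 2; Liam Zhang has 2; Nell Gupta has 2; Sara Abara has 5; Quinn Taylor has 1; Iris Dubois has 2; Lior Rossi has 1; Unni Patel has 1; Zinnia Novak has 1; Paloma Ueda has 2; Theo Kowalski has 2; Kestrel Jones has 1; Thandi Vargas has 4; Tara Yamada has 1. The largest is 5, held by Sara Abara.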